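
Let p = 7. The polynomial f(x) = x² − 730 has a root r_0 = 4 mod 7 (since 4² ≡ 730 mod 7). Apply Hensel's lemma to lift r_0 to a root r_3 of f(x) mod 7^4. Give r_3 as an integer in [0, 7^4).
r_3 = 1453 (mod 2401)

Hensel's recurrence: r_{i+1} = r_i − f(r_i)·(f′(r_i))^{-1} mod 7^{i+2}, with f′(x) = 2x. Iterate:
  r_0 = 4 (mod 7)
  r_1 = 32 (mod 49)
  r_2 = 81 (mod 343)
  r_3 = 1453 (mod 2401)
Final: r_3 = 1453, and one checks f(r_3) ≡ 0 mod 7^4.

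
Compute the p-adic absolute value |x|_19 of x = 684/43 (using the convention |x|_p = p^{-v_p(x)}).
|684/43|_19 = 1/19

Step 1 — compute v_19(x) by factoring powers of 19 out of the numerator and denominator: v_19(684/43) = 1. Step 2 — apply |x|_p = p^{-v_p(x)} = 19^{-1} = 1/19.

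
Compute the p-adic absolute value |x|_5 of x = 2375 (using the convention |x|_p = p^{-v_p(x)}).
|2375|_5 = 1/125

Step 1 — compute v_5(x) by factoring powers of 5 out of the numerator and denominator: v_5(2375) = 3. Step 2 — apply |x|_p = p^{-v_p(x)} = 5^{-3} = 1/125.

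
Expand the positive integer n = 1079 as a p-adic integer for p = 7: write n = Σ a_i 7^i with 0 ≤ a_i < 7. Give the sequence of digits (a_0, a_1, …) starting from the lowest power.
(a_0, a_1, …) = (1, 0, 1, 3)

Repeated division by 7 gives the digits low-to-high: 1079 = 1 + 1·7^2 + 3·7^3. Digit sequence: (1, 0, 1, 3).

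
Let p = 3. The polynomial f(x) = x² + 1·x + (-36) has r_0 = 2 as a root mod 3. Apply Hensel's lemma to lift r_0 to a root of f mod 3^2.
r_1 = 8 (mod 9)

Hensel: r_{i+1} = r_i − f(r_i)·(f′(r_i))^{-1} mod 3^{i+2}, f′(x) = 2x + 1. Iterate:
  r_0 = 2 (mod 3)
  r_1 = 8 (mod 9)
Final: r = 8 satisfies f(r) ≡ 0 mod 3^2.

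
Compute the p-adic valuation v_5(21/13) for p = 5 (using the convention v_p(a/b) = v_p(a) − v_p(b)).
v_5(21/13) = 0

Factor powers of 5 from the numerator and denominator of the reduced fraction: 21 = 5^0 · 21 and 13 = 5^0 · 13. Apply v_p(a/b) = v_p(a) − v_p(b): v_5(21/13) = 0 − 0 = 0.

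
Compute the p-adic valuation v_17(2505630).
v_17(2505630) = 4

v_17(n) is the largest exponent k such that 17^k divides n. Factor out: 2505630 = 17^4 · 30. (Sign doesn't affect v_p.) So v_17(2505630) = 4.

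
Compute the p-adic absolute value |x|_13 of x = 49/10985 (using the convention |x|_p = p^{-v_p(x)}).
|49/10985|_13 = 2197

Step 1 — compute v_13(x) by factoring powers of 13 out of the numerator and denominator: v_13(49/10985) = -3. Step 2 — apply |x|_p = p^{-v_p(x)} = 13^{3} = 2197.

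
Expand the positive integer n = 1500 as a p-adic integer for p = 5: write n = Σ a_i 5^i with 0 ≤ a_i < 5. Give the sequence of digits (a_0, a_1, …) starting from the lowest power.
(a_0, a_1, …) = (0, 0, 0, 2, 2)

Repeated division by 5 gives the digits low-to-high: 1500 = 2·5^3 + 2·5^4. Digit sequence: (0, 0, 0, 2, 2).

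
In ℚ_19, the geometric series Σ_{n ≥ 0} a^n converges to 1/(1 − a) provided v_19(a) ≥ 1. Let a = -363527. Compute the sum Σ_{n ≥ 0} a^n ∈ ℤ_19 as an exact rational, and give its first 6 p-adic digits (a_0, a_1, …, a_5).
Σ a^n = 1/(1 − a) = 1/363528;  first 6 digits = (1, 0, 0, 4, 16, 18)

v_19(a) = 3 ≥ 1, so the series converges in ℤ_19 to 1/(1 − a) = 1/(1 − (-363527)) = 1/363528. Expand this rational in ℤ_19: compute digits iteratively via d_i = x_i mod 19, x_{i+1} = (x_i − d_i)/19. The first 6 digits are (1, 0, 0, 4, 16, 18).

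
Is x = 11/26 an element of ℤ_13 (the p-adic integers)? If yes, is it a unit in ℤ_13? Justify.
x ∉ ℤ_13 (v_13(x) = -1 < 0)

ℤ_13 = {x ∈ ℚ_13 : v_13(x) ≥ 0} and ℤ_13^× = {x ∈ ℤ_13 : v_13(x) = 0}. Here v_13(11/26) = v_13(num) − v_13(den) = -1; compare against these criteria.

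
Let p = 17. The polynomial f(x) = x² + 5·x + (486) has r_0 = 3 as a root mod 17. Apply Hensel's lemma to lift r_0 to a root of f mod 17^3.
r_2 = 1533 (mod 4913)

Hensel: r_{i+1} = r_i − f(r_i)·(f′(r_i))^{-1} mod 17^{i+2}, f′(x) = 2x + 5. Iterate:
  r_0 = 3 (mod 17)
  r_1 = 88 (mod 289)
  r_2 = 1533 (mod 4913)
Final: r = 1533 satisfies f(r) ≡ 0 mod 17^3.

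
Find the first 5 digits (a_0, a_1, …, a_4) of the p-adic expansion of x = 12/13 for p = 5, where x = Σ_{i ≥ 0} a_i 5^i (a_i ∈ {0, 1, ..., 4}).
(a_0, …, a_4) = (4, 4, 1, 0, 3)

v_5(12/13) = 0 (numerator and denominator both coprime to 5), so x ∈ ℤ_5^×. Compute digits iteratively via a_i = x_i mod 5, x_{i+1} = (x_i − a_i)/5, with x_0 = x:
  x_0 = 12/13;  a_0 = 4;  x_1 = (x_0 − 4)/5 = -8/13
  x_1 = -8/13;  a_1 = 4;  x_2 = (x_1 − 4)/5 = -12/13
  x_2 = -12/13;  a_2 = 1;  x_3 = (x_2 − 1)/5 = -5/13
  x_3 = -5/13;  a_3 = 0;  x_4 = (x_3 − 0)/5 = -1/13
  x_4 = -1/13;  a_4 = 3;  x_5 = (x_4 − 3)/5 = -8/13
Digits: (4, 4, 1, 0, 3).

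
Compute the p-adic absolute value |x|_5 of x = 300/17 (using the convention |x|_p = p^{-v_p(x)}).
|300/17|_5 = 1/25

Step 1 — compute v_5(x) by factoring powers of 5 out of the numerator and denominator: v_5(300/17) = 2. Step 2 — apply |x|_p = p^{-v_p(x)} = 5^{-2} = 1/25.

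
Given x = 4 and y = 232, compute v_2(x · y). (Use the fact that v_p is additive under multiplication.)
v_2(928) = 5

v_p(x) = 2 (factor: 4 = 2^2 · 1); v_p(y) = 3 (factor: 232 = 2^3 · 29). Additivity: v_p(xy) = v_p(x) + v_p(y) = 2 + 3 = 5. (Direct check: xy = 928 = 2^5 · (29).)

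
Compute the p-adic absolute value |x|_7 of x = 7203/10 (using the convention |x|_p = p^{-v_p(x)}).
|7203/10|_7 = 1/2401

Step 1 — compute v_7(x) by factoring powers of 7 out of the numerator and denominator: v_7(7203/10) = 4. Step 2 — apply |x|_p = p^{-v_p(x)} = 7^{-4} = 1/2401.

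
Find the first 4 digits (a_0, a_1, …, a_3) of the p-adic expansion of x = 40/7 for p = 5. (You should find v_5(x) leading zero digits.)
(a_0, …, a_3) = (0, 4, 3, 0)

v_5(40/7) = 1, so a_0 = ... = a_0 = 0. Factor out: x = 5^1 · u with u = 8/7 a unit in ℤ_5. Expand u iteratively via a_{v+i} = u_i mod 5, u_{i+1} = (u_i − a_{v+i})/5:
  u_0 = 8/7;  a_1 = 4;  u_1 = (u_0 − 4)/5 = -4/7
  u_1 = -4/7;  a_2 = 3;  u_2 = (u_1 − 3)/5 = -5/7
  u_2 = -5/7;  a_3 = 0;  u_3 = (u_2 − 0)/5 = -1/7
Digits: (0, 4, 3, 0).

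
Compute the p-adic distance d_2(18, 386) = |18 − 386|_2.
d_2(18, 386) = 1/16

Step 1 — x − y = 18 − 386 = -368. Step 2 — v_2(-368) = 4 (factor: -368 = −(2^4 · 23); the sign does not affect v_p). Step 3 — |x − y|_2 = 2^{-4} = 1/16.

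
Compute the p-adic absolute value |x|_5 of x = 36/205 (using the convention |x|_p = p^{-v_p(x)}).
|36/205|_5 = 5

Step 1 — compute v_5(x) by factoring powers of 5 out of the numerator and denominator: v_5(36/205) = -1. Step 2 — apply |x|_p = p^{-v_p(x)} = 5^{1} = 5.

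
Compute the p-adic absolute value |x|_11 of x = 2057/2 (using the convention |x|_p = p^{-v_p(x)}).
|2057/2|_11 = 1/121

Step 1 — compute v_11(x) by factoring powers of 11 out of the numerator and denominator: v_11(2057/2) = 2. Step 2 — apply |x|_p = p^{-v_p(x)} = 11^{-2} = 1/121.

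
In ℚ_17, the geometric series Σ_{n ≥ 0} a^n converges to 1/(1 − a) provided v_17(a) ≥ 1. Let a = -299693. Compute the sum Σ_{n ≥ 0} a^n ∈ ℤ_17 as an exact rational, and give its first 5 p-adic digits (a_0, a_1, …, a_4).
Σ a^n = 1/(1 − a) = 1/299694;  first 5 digits = (1, 0, 0, 7, 13)

v_17(a) = 3 ≥ 1, so the series converges in ℤ_17 to 1/(1 − a) = 1/(1 − (-299693)) = 1/299694. Expand this rational in ℤ_17: compute digits iteratively via d_i = x_i mod 17, x_{i+1} = (x_i − d_i)/17. The first 5 digits are (1, 0, 0, 7, 13).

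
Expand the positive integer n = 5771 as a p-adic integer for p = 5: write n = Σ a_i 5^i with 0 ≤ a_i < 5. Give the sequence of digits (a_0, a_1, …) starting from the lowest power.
(a_0, a_1, …) = (1, 4, 0, 1, 4, 1)

Repeated division by 5 gives the digits low-to-high: 5771 = 1 + 4·5^1 + 1·5^3 + 4·5^4 + 1·5^5. Digit sequence: (1, 4, 0, 1, 4, 1).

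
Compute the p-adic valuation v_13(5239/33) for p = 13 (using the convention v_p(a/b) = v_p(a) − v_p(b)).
v_13(5239/33) = 2

Factor powers of 13 from the numerator and denominator of the reduced fraction: 5239 = 13^2 · 31 and 33 = 13^0 · 33. Apply v_p(a/b) = v_p(a) − v_p(b): v_13(5239/33) = 2 − 0 = 2.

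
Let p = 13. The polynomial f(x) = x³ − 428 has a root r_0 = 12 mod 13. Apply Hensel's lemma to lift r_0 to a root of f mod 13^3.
r_2 = 818 (mod 2197)

Hensel: r_{i+1} = r_i − f(r_i)/f′(r_i) mod 13^{i+2}, where f′(x) = 3x². Iterate:
  r_0 = 12 (mod 13)
  r_1 = 142 (mod 169)
  r_2 = 818 (mod 2197)
Final: r = 818 with f(r) ≡ 0 mod 13^3.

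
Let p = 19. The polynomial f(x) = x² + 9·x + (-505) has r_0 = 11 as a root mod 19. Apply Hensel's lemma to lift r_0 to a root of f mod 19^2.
r_1 = 125 (mod 361)

Hensel: r_{i+1} = r_i − f(r_i)·(f′(r_i))^{-1} mod 19^{i+2}, f′(x) = 2x + 9. Iterate:
  r_0 = 11 (mod 19)
  r_1 = 125 (mod 361)
Final: r = 125 satisfies f(r) ≡ 0 mod 19^2.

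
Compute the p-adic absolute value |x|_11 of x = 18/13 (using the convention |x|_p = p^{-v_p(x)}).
|18/13|_11 = 1

Step 1 — compute v_11(x) by factoring powers of 11 out of the numerator and denominator: v_11(18/13) = 0. Step 2 — apply |x|_p = p^{-v_p(x)} = 11^{0} = 1.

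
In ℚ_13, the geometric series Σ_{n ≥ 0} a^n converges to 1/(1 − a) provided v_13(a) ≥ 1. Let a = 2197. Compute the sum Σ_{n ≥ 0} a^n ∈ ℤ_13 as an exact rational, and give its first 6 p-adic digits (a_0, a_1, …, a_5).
Σ a^n = 1/(1 − a) = -1/2196;  first 6 digits = (1, 0, 0, 1, 0, 0)

v_13(a) = 3 ≥ 1, so the series converges in ℤ_13 to 1/(1 − a) = 1/(1 − 2197) = -1/2196. Expand this rational in ℤ_13: compute digits iteratively via d_i = x_i mod 13, x_{i+1} = (x_i − d_i)/13. The first 6 digits are (1, 0, 0, 1, 0, 0).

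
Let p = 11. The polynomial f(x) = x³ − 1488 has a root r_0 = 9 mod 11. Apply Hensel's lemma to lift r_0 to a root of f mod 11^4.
r_3 = 5971 (mod 14641)

Hensel: r_{i+1} = r_i − f(r_i)/f′(r_i) mod 11^{i+2}, where f′(x) = 3x². Iterate:
  r_0 = 9 (mod 11)
  r_1 = 42 (mod 121)
  r_2 = 647 (mod 1331)
  r_3 = 5971 (mod 14641)
Final: r = 5971 with f(r) ≡ 0 mod 11^4.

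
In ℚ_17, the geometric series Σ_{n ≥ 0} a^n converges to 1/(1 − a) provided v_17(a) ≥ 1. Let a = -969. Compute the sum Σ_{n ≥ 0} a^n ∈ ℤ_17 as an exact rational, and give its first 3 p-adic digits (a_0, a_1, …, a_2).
Σ a^n = 1/(1 − a) = 1/970;  first 3 digits = (1, 11, 15)

v_17(a) = 1 ≥ 1, so the series converges in ℤ_17 to 1/(1 − a) = 1/(1 − (-969)) = 1/970. Expand this rational in ℤ_17: compute digits iteratively via d_i = x_i mod 17, x_{i+1} = (x_i − d_i)/17. The first 3 digits are (1, 11, 15).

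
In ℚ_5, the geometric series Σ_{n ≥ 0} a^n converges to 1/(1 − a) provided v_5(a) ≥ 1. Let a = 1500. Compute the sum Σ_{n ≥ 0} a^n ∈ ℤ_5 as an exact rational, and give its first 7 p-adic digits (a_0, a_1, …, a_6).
Σ a^n = 1/(1 − a) = -1/1499;  first 7 digits = (1, 0, 0, 2, 2, 0, 4)

v_5(a) = 3 ≥ 1, so the series converges in ℤ_5 to 1/(1 − a) = 1/(1 − 1500) = -1/1499. Expand this rational in ℤ_5: compute digits iteratively via d_i = x_i mod 5, x_{i+1} = (x_i − d_i)/5. The first 7 digits are (1, 0, 0, 2, 2, 0, 4).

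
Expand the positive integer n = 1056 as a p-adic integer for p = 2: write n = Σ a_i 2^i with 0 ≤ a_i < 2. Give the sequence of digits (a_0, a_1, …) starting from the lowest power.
(a_0, a_1, …) = (0, 0, 0, 0, 0, 1, 0, 0, 0, 0, 1)

Repeated division by 2 gives the digits low-to-high: 1056 = 1·2^5 + 1·2^10. Digit sequence: (0, 0, 0, 0, 0, 1, 0, 0, 0, 0, 1).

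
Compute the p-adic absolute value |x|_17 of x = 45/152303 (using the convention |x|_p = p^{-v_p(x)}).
|45/152303|_17 = 4913

Step 1 — compute v_17(x) by factoring powers of 17 out of the numerator and denominator: v_17(45/152303) = -3. Step 2 — apply |x|_p = p^{-v_p(x)} = 17^{3} = 4913.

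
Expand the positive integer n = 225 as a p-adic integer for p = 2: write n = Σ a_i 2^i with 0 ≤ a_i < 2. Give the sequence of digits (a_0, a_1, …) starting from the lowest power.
(a_0, a_1, …) = (1, 0, 0, 0, 0, 1, 1, 1)

Repeated division by 2 gives the digits low-to-high: 225 = 1 + 1·2^5 + 1·2^6 + 1·2^7. Digit sequence: (1, 0, 0, 0, 0, 1, 1, 1).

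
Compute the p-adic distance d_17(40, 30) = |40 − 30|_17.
d_17(40, 30) = 1

Step 1 — x − y = 40 − 30 = 10. Step 2 — v_17(10) = 0 (factor: 10 = (17^0 · 10); the sign does not affect v_p). Step 3 — |x − y|_17 = 17^{0} = 1.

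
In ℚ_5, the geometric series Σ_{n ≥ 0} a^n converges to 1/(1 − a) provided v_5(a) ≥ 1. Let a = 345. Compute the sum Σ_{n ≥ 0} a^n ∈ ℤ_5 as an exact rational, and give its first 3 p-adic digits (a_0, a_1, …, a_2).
Σ a^n = 1/(1 − a) = -1/344;  first 3 digits = (1, 4, 4)

v_5(a) = 1 ≥ 1, so the series converges in ℤ_5 to 1/(1 − a) = 1/(1 − 345) = -1/344. Expand this rational in ℤ_5: compute digits iteratively via d_i = x_i mod 5, x_{i+1} = (x_i − d_i)/5. The first 3 digits are (1, 4, 4).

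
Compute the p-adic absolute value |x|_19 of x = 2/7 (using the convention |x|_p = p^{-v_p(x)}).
|2/7|_19 = 1

Step 1 — compute v_19(x) by factoring powers of 19 out of the numerator and denominator: v_19(2/7) = 0. Step 2 — apply |x|_p = p^{-v_p(x)} = 19^{0} = 1.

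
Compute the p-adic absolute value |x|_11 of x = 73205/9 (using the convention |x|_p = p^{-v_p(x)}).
|73205/9|_11 = 1/14641

Step 1 — compute v_11(x) by factoring powers of 11 out of the numerator and denominator: v_11(73205/9) = 4. Step 2 — apply |x|_p = p^{-v_p(x)} = 11^{-4} = 1/14641.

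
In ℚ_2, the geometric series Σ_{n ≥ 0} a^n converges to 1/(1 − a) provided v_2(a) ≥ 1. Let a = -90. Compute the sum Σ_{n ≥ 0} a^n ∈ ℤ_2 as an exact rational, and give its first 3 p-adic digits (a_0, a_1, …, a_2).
Σ a^n = 1/(1 − a) = 1/91;  first 3 digits = (1, 1, 0)

v_2(a) = 1 ≥ 1, so the series converges in ℤ_2 to 1/(1 − a) = 1/(1 − (-90)) = 1/91. Expand this rational in ℤ_2: compute digits iteratively via d_i = x_i mod 2, x_{i+1} = (x_i − d_i)/2. The first 3 digits are (1, 1, 0).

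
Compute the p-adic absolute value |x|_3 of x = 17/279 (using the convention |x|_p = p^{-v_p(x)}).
|17/279|_3 = 9

Step 1 — compute v_3(x) by factoring powers of 3 out of the numerator and denominator: v_3(17/279) = -2. Step 2 — apply |x|_p = p^{-v_p(x)} = 3^{2} = 9.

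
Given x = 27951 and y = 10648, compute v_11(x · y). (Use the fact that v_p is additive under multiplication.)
v_11(297622248) = 6

v_p(x) = 3 (factor: 27951 = 11^3 · 21); v_p(y) = 3 (factor: 10648 = 11^3 · 8). Additivity: v_p(xy) = v_p(x) + v_p(y) = 3 + 3 = 6. (Direct check: xy = 297622248 = 11^6 · (168).)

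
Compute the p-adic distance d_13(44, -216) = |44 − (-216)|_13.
d_13(44, -216) = 1/13

Step 1 — x − y = 44 − (-216) = 260. Step 2 — v_13(260) = 1 (factor: 260 = (13^1 · 20); the sign does not affect v_p). Step 3 — |x − y|_13 = 13^{-1} = 1/13.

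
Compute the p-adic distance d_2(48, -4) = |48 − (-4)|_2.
d_2(48, -4) = 1/4

Step 1 — x − y = 48 − (-4) = 52. Step 2 — v_2(52) = 2 (factor: 52 = (2^2 · 13); the sign does not affect v_p). Step 3 — |x − y|_2 = 2^{-2} = 1/4.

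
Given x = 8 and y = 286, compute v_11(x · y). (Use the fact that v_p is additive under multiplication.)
v_11(2288) = 1

v_p(x) = 0 (factor: 8 = 11^0 · 8); v_p(y) = 1 (factor: 286 = 11^1 · 26). Additivity: v_p(xy) = v_p(x) + v_p(y) = 0 + 1 = 1. (Direct check: xy = 2288 = 11^1 · (208).)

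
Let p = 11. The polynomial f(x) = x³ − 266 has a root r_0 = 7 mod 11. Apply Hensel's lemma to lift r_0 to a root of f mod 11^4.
r_3 = 5947 (mod 14641)

Hensel: r_{i+1} = r_i − f(r_i)/f′(r_i) mod 11^{i+2}, where f′(x) = 3x². Iterate:
  r_0 = 7 (mod 11)
  r_1 = 18 (mod 121)
  r_2 = 623 (mod 1331)
  r_3 = 5947 (mod 14641)
Final: r = 5947 with f(r) ≡ 0 mod 11^4.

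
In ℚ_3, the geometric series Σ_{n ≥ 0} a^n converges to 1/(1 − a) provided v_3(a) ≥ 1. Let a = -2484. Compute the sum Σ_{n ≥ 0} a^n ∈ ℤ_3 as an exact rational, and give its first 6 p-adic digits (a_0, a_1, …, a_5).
Σ a^n = 1/(1 − a) = 1/2485;  first 6 digits = (1, 0, 0, 1, 2, 1)

v_3(a) = 3 ≥ 1, so the series converges in ℤ_3 to 1/(1 − a) = 1/(1 − (-2484)) = 1/2485. Expand this rational in ℤ_3: compute digits iteratively via d_i = x_i mod 3, x_{i+1} = (x_i − d_i)/3. The first 6 digits are (1, 0, 0, 1, 2, 1).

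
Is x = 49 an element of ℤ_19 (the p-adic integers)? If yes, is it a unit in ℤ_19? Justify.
x ∈ ℤ_19^× (unit); v_19(x) = 0

ℤ_19 = {x ∈ ℚ_19 : v_19(x) ≥ 0} and ℤ_19^× = {x ∈ ℤ_19 : v_19(x) = 0}. Here v_19(49) = v_19(num) − v_19(den) = 0; compare against these criteria.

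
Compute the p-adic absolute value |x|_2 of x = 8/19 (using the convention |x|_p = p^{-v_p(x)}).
|8/19|_2 = 1/8

Step 1 — compute v_2(x) by factoring powers of 2 out of the numerator and denominator: v_2(8/19) = 3. Step 2 — apply |x|_p = p^{-v_p(x)} = 2^{-3} = 1/8.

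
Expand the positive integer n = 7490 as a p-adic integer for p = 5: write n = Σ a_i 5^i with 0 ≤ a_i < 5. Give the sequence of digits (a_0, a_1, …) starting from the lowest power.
(a_0, a_1, …) = (0, 3, 4, 4, 1, 2)

Repeated division by 5 gives the digits low-to-high: 7490 = 3·5^1 + 4·5^2 + 4·5^3 + 1·5^4 + 2·5^5. Digit sequence: (0, 3, 4, 4, 1, 2).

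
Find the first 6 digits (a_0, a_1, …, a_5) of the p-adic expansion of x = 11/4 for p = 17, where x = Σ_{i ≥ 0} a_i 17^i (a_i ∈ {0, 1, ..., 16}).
(a_0, …, a_5) = (7, 4, 4, 4, 4, 4)

v_17(11/4) = 0 (numerator and denominator both coprime to 17), so x ∈ ℤ_17^×. Compute digits iteratively via a_i = x_i mod 17, x_{i+1} = (x_i − a_i)/17, with x_0 = x:
  x_0 = 11/4;  a_0 = 7;  x_1 = (x_0 − 7)/17 = -1/4
  x_1 = -1/4;  a_1 = 4;  x_2 = (x_1 − 4)/17 = -1/4
  x_2 = -1/4;  a_2 = 4;  x_3 = (x_2 − 4)/17 = -1/4
  x_3 = -1/4;  a_3 = 4;  x_4 = (x_3 − 4)/17 = -1/4
  x_4 = -1/4;  a_4 = 4;  x_5 = (x_4 − 4)/17 = -1/4
  x_5 = -1/4;  a_5 = 4;  x_6 = (x_5 − 4)/17 = -1/4
Digits: (7, 4, 4, 4, 4, 4).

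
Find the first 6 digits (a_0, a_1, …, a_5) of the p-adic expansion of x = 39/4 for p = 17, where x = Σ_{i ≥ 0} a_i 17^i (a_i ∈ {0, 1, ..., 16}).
(a_0, …, a_5) = (14, 4, 4, 4, 4, 4)

v_17(39/4) = 0 (numerator and denominator both coprime to 17), so x ∈ ℤ_17^×. Compute digits iteratively via a_i = x_i mod 17, x_{i+1} = (x_i − a_i)/17, with x_0 = x:
  x_0 = 39/4;  a_0 = 14;  x_1 = (x_0 − 14)/17 = -1/4
  x_1 = -1/4;  a_1 = 4;  x_2 = (x_1 − 4)/17 = -1/4
  x_2 = -1/4;  a_2 = 4;  x_3 = (x_2 − 4)/17 = -1/4
  x_3 = -1/4;  a_3 = 4;  x_4 = (x_3 − 4)/17 = -1/4
  x_4 = -1/4;  a_4 = 4;  x_5 = (x_4 − 4)/17 = -1/4
  x_5 = -1/4;  a_5 = 4;  x_6 = (x_5 − 4)/17 = -1/4
Digits: (14, 4, 4, 4, 4, 4).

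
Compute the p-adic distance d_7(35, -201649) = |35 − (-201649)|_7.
d_7(35, -201649) = 1/16807

Step 1 — x − y = 35 − (-201649) = 201684. Step 2 — v_7(201684) = 5 (factor: 201684 = (7^5 · 12); the sign does not affect v_p). Step 3 — |x − y|_7 = 7^{-5} = 1/16807.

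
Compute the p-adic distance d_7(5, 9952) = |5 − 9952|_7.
d_7(5, 9952) = 1/343

Step 1 — x − y = 5 − 9952 = -9947. Step 2 — v_7(-9947) = 3 (factor: -9947 = −(7^3 · 29); the sign does not affect v_p). Step 3 — |x − y|_7 = 7^{-3} = 1/343.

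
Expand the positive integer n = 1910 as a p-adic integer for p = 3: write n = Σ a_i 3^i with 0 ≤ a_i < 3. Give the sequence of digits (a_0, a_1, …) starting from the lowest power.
(a_0, a_1, …) = (2, 0, 2, 1, 2, 1, 2)

Repeated division by 3 gives the digits low-to-high: 1910 = 2 + 2·3^2 + 1·3^3 + 2·3^4 + 1·3^5 + 2·3^6. Digit sequence: (2, 0, 2, 1, 2, 1, 2).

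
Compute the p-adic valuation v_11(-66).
v_11(-66) = 1

v_11(n) is the largest exponent k such that 11^k divides n. Factor out: -66 = -11^1 · 6. (Sign doesn't affect v_p.) So v_11(-66) = 1.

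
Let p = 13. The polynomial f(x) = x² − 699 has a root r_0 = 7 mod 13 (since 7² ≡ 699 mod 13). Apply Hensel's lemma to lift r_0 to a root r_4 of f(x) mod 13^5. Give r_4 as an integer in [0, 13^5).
r_4 = 42062 (mod 371293)

Hensel's recurrence: r_{i+1} = r_i − f(r_i)·(f′(r_i))^{-1} mod 13^{i+2}, with f′(x) = 2x. Iterate:
  r_0 = 7 (mod 13)
  r_1 = 150 (mod 169)
  r_2 = 319 (mod 2197)
  r_3 = 13501 (mod 28561)
  r_4 = 42062 (mod 371293)
Final: r_4 = 42062, and one checks f(r_4) ≡ 0 mod 13^5.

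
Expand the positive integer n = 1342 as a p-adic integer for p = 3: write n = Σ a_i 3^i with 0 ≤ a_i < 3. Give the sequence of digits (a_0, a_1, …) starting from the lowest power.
(a_0, a_1, …) = (1, 0, 2, 1, 1, 2, 1)

Repeated division by 3 gives the digits low-to-high: 1342 = 1 + 2·3^2 + 1·3^3 + 1·3^4 + 2·3^5 + 1·3^6. Digit sequence: (1, 0, 2, 1, 1, 2, 1).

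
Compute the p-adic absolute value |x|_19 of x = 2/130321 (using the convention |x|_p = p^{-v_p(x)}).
|2/130321|_19 = 130321

Step 1 — compute v_19(x) by factoring powers of 19 out of the numerator and denominator: v_19(2/130321) = -4. Step 2 — apply |x|_p = p^{-v_p(x)} = 19^{4} = 130321.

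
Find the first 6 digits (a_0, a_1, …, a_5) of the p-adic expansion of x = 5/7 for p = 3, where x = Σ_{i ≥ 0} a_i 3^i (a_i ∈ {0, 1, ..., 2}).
(a_0, …, a_5) = (2, 0, 2, 1, 2, 0)

v_3(5/7) = 0 (numerator and denominator both coprime to 3), so x ∈ ℤ_3^×. Compute digits iteratively via a_i = x_i mod 3, x_{i+1} = (x_i − a_i)/3, with x_0 = x:
  x_0 = 5/7;  a_0 = 2;  x_1 = (x_0 − 2)/3 = -3/7
  x_1 = -3/7;  a_1 = 0;  x_2 = (x_1 − 0)/3 = -1/7
  x_2 = -1/7;  a_2 = 2;  x_3 = (x_2 − 2)/3 = -5/7
  x_3 = -5/7;  a_3 = 1;  x_4 = (x_3 − 1)/3 = -4/7
  x_4 = -4/7;  a_4 = 2;  x_5 = (x_4 − 2)/3 = -6/7
  x_5 = -6/7;  a_5 = 0;  x_6 = (x_5 − 0)/3 = -2/7
Digits: (2, 0, 2, 1, 2, 0).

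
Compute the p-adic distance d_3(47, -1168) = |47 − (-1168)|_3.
d_3(47, -1168) = 1/243

Step 1 — x − y = 47 − (-1168) = 1215. Step 2 — v_3(1215) = 5 (factor: 1215 = (3^5 · 5); the sign does not affect v_p). Step 3 — |x − y|_3 = 3^{-5} = 1/243.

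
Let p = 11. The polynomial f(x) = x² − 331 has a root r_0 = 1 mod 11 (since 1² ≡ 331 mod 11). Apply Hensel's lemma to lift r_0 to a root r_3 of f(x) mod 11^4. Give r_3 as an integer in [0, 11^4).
r_3 = 7184 (mod 14641)

Hensel's recurrence: r_{i+1} = r_i − f(r_i)·(f′(r_i))^{-1} mod 11^{i+2}, with f′(x) = 2x. Iterate:
  r_0 = 1 (mod 11)
  r_1 = 45 (mod 121)
  r_2 = 529 (mod 1331)
  r_3 = 7184 (mod 14641)
Final: r_3 = 7184, and one checks f(r_3) ≡ 0 mod 11^4.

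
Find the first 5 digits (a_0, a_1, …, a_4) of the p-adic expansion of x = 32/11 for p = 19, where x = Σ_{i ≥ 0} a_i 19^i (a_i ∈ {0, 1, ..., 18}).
(a_0, …, a_4) = (15, 8, 3, 5, 17)

v_19(32/11) = 0 (numerator and denominator both coprime to 19), so x ∈ ℤ_19^×. Compute digits iteratively via a_i = x_i mod 19, x_{i+1} = (x_i − a_i)/19, with x_0 = x:
  x_0 = 32/11;  a_0 = 15;  x_1 = (x_0 − 15)/19 = -7/11
  x_1 = -7/11;  a_1 = 8;  x_2 = (x_1 − 8)/19 = -5/11
  x_2 = -5/11;  a_2 = 3;  x_3 = (x_2 − 3)/19 = -2/11
  x_3 = -2/11;  a_3 = 5;  x_4 = (x_3 − 5)/19 = -3/11
  x_4 = -3/11;  a_4 = 17;  x_5 = (x_4 − 17)/19 = -10/11
Digits: (15, 8, 3, 5, 17).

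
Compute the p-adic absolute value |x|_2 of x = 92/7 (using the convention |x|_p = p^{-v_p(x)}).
|92/7|_2 = 1/4

Step 1 — compute v_2(x) by factoring powers of 2 out of the numerator and denominator: v_2(92/7) = 2. Step 2 — apply |x|_p = p^{-v_p(x)} = 2^{-2} = 1/4.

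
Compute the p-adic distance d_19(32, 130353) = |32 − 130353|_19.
d_19(32, 130353) = 1/130321

Step 1 — x − y = 32 − 130353 = -130321. Step 2 — v_19(-130321) = 4 (factor: -130321 = −(19^4 · 1); the sign does not affect v_p). Step 3 — |x − y|_19 = 19^{-4} = 1/130321.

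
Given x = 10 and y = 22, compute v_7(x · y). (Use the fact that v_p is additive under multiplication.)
v_7(220) = 0

v_p(x) = 0 (factor: 10 = 7^0 · 10); v_p(y) = 0 (factor: 22 = 7^0 · 22). Additivity: v_p(xy) = v_p(x) + v_p(y) = 0 + 0 = 0. (Direct check: xy = 220 = 7^0 · (220).)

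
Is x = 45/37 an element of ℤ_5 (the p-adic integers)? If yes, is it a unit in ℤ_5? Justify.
x ∈ ℤ_5 but not a unit; v_5(x) = 1 > 0

ℤ_5 = {x ∈ ℚ_5 : v_5(x) ≥ 0} and ℤ_5^× = {x ∈ ℤ_5 : v_5(x) = 0}. Here v_5(45/37) = v_5(num) − v_5(den) = 1; compare against these criteria.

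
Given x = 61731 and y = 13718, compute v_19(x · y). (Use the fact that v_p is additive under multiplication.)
v_19(846825858) = 6

v_p(x) = 3 (factor: 61731 = 19^3 · 9); v_p(y) = 3 (factor: 13718 = 19^3 · 2). Additivity: v_p(xy) = v_p(x) + v_p(y) = 3 + 3 = 6. (Direct check: xy = 846825858 = 19^6 · (18).)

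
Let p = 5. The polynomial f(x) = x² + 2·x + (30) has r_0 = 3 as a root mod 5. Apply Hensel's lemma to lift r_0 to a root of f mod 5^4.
r_3 = 563 (mod 625)

Hensel: r_{i+1} = r_i − f(r_i)·(f′(r_i))^{-1} mod 5^{i+2}, f′(x) = 2x + 2. Iterate:
  r_0 = 3 (mod 5)
  r_1 = 13 (mod 25)
  r_2 = 63 (mod 125)
  r_3 = 563 (mod 625)
Final: r = 563 satisfies f(r) ≡ 0 mod 5^4.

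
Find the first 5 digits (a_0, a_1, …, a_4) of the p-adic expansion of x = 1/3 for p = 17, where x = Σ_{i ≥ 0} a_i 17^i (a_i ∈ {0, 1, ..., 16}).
(a_0, …, a_4) = (6, 11, 5, 11, 5)

v_17(1/3) = 0 (numerator and denominator both coprime to 17), so x ∈ ℤ_17^×. Compute digits iteratively via a_i = x_i mod 17, x_{i+1} = (x_i − a_i)/17, with x_0 = x:
  x_0 = 1/3;  a_0 = 6;  x_1 = (x_0 − 6)/17 = -1/3
  x_1 = -1/3;  a_1 = 11;  x_2 = (x_1 − 11)/17 = -2/3
  x_2 = -2/3;  a_2 = 5;  x_3 = (x_2 − 5)/17 = -1/3
  x_3 = -1/3;  a_3 = 11;  x_4 = (x_3 − 11)/17 = -2/3
  x_4 = -2/3;  a_4 = 5;  x_5 = (x_4 − 5)/17 = -1/3
Digits: (6, 11, 5, 11, 5).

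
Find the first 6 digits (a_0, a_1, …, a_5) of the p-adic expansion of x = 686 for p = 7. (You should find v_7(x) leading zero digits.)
(a_0, …, a_5) = (0, 0, 0, 2, 0, 0)

v_7(686) = 3, so a_0 = ... = a_2 = 0. Factor out: x = 7^3 · u with u = 2 a unit in ℤ_7. Expand u iteratively via a_{v+i} = u_i mod 7, u_{i+1} = (u_i − a_{v+i})/7:
  u_0 = 2;  a_3 = 2;  u_1 = (u_0 − 2)/7 = 0
  u_1 = 0;  a_4 = 0;  u_2 = (u_1 − 0)/7 = 0
  u_2 = 0;  a_5 = 0;  u_3 = (u_2 − 0)/7 = 0
Digits: (0, 0, 0, 2, 0, 0).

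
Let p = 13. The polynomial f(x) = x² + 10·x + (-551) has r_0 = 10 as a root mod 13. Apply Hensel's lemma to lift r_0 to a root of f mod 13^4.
r_3 = 28532 (mod 28561)

Hensel: r_{i+1} = r_i − f(r_i)·(f′(r_i))^{-1} mod 13^{i+2}, f′(x) = 2x + 10. Iterate:
  r_0 = 10 (mod 13)
  r_1 = 140 (mod 169)
  r_2 = 2168 (mod 2197)
  r_3 = 28532 (mod 28561)
Final: r = 28532 satisfies f(r) ≡ 0 mod 13^4.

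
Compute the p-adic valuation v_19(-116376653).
v_19(-116376653) = 5

v_19(n) is the largest exponent k such that 19^k divides n. Factor out: -116376653 = -19^5 · 47. (Sign doesn't affect v_p.) So v_19(-116376653) = 5.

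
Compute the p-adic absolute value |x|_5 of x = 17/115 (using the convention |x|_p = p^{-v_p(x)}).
|17/115|_5 = 5

Step 1 — compute v_5(x) by factoring powers of 5 out of the numerator and denominator: v_5(17/115) = -1. Step 2 — apply |x|_p = p^{-v_p(x)} = 5^{1} = 5.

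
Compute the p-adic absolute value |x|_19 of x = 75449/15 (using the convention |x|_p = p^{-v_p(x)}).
|75449/15|_19 = 1/6859

Step 1 — compute v_19(x) by factoring powers of 19 out of the numerator and denominator: v_19(75449/15) = 3. Step 2 — apply |x|_p = p^{-v_p(x)} = 19^{-3} = 1/6859.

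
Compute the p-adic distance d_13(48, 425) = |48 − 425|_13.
d_13(48, 425) = 1/13

Step 1 — x − y = 48 − 425 = -377. Step 2 — v_13(-377) = 1 (factor: -377 = −(13^1 · 29); the sign does not affect v_p). Step 3 — |x − y|_13 = 13^{-1} = 1/13.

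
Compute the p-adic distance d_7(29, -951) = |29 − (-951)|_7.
d_7(29, -951) = 1/49

Step 1 — x − y = 29 − (-951) = 980. Step 2 — v_7(980) = 2 (factor: 980 = (7^2 · 20); the sign does not affect v_p). Step 3 — |x − y|_7 = 7^{-2} = 1/49.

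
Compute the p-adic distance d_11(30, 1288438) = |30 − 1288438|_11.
d_11(30, 1288438) = 1/161051

Step 1 — x − y = 30 − 1288438 = -1288408. Step 2 — v_11(-1288408) = 5 (factor: -1288408 = −(11^5 · 8); the sign does not affect v_p). Step 3 — |x − y|_11 = 11^{-5} = 1/161051.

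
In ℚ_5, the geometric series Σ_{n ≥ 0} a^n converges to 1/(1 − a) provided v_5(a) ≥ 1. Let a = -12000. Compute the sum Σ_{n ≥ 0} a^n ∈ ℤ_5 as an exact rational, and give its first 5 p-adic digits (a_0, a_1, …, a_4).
Σ a^n = 1/(1 − a) = 1/12001;  first 5 digits = (1, 0, 0, 4, 0)

v_5(a) = 3 ≥ 1, so the series converges in ℤ_5 to 1/(1 − a) = 1/(1 − (-12000)) = 1/12001. Expand this rational in ℤ_5: compute digits iteratively via d_i = x_i mod 5, x_{i+1} = (x_i − d_i)/5. The first 5 digits are (1, 0, 0, 4, 0).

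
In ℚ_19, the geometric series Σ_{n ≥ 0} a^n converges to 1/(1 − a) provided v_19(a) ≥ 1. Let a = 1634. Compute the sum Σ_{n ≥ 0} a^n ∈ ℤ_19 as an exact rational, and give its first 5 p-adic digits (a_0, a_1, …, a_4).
Σ a^n = 1/(1 − a) = -1/1633;  first 5 digits = (1, 10, 9, 2, 6)

v_19(a) = 1 ≥ 1, so the series converges in ℤ_19 to 1/(1 − a) = 1/(1 − 1634) = -1/1633. Expand this rational in ℤ_19: compute digits iteratively via d_i = x_i mod 19, x_{i+1} = (x_i − d_i)/19. The first 5 digits are (1, 10, 9, 2, 6).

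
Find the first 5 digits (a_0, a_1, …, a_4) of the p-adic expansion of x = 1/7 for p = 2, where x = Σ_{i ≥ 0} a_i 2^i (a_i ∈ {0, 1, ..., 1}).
(a_0, …, a_4) = (1, 1, 1, 0, 1)

v_2(1/7) = 0 (numerator and denominator both coprime to 2), so x ∈ ℤ_2^×. Compute digits iteratively via a_i = x_i mod 2, x_{i+1} = (x_i − a_i)/2, with x_0 = x:
  x_0 = 1/7;  a_0 = 1;  x_1 = (x_0 − 1)/2 = -3/7
  x_1 = -3/7;  a_1 = 1;  x_2 = (x_1 − 1)/2 = -5/7
  x_2 = -5/7;  a_2 = 1;  x_3 = (x_2 − 1)/2 = -6/7
  x_3 = -6/7;  a_3 = 0;  x_4 = (x_3 − 0)/2 = -3/7
  x_4 = -3/7;  a_4 = 1;  x_5 = (x_4 − 1)/2 = -5/7
Digits: (1, 1, 1, 0, 1).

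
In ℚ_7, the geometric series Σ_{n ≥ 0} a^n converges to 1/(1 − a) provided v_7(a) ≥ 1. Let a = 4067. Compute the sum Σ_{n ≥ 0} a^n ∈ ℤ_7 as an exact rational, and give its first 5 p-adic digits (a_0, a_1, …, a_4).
Σ a^n = 1/(1 − a) = -1/4066;  first 5 digits = (1, 0, 6, 4, 2)

v_7(a) = 2 ≥ 1, so the series converges in ℤ_7 to 1/(1 − a) = 1/(1 − 4067) = -1/4066. Expand this rational in ℤ_7: compute digits iteratively via d_i = x_i mod 7, x_{i+1} = (x_i − d_i)/7. The first 5 digits are (1, 0, 6, 4, 2).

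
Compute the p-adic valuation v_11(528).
v_11(528) = 1

v_11(n) is the largest exponent k such that 11^k divides n. Factor out: 528 = 11^1 · 48. (Sign doesn't affect v_p.) So v_11(528) = 1.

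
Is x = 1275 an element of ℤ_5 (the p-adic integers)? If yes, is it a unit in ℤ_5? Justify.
x ∈ ℤ_5 but not a unit; v_5(x) = 2 > 0

ℤ_5 = {x ∈ ℚ_5 : v_5(x) ≥ 0} and ℤ_5^× = {x ∈ ℤ_5 : v_5(x) = 0}. Here v_5(1275) = v_5(num) − v_5(den) = 2; compare against these criteria.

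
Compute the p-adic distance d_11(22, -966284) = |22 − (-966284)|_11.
d_11(22, -966284) = 1/161051

Step 1 — x − y = 22 − (-966284) = 966306. Step 2 — v_11(966306) = 5 (factor: 966306 = (11^5 · 6); the sign does not affect v_p). Step 3 — |x − y|_11 = 11^{-5} = 1/161051.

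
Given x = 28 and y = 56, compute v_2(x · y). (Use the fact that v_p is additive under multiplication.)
v_2(1568) = 5

v_p(x) = 2 (factor: 28 = 2^2 · 7); v_p(y) = 3 (factor: 56 = 2^3 · 7). Additivity: v_p(xy) = v_p(x) + v_p(y) = 2 + 3 = 5. (Direct check: xy = 1568 = 2^5 · (49).)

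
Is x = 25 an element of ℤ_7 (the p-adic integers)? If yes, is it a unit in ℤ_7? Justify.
x ∈ ℤ_7^× (unit); v_7(x) = 0

ℤ_7 = {x ∈ ℚ_7 : v_7(x) ≥ 0} and ℤ_7^× = {x ∈ ℤ_7 : v_7(x) = 0}. Here v_7(25) = v_7(num) − v_7(den) = 0; compare against these criteria.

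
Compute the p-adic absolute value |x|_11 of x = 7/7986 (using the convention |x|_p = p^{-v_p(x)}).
|7/7986|_11 = 1331

Step 1 — compute v_11(x) by factoring powers of 11 out of the numerator and denominator: v_11(7/7986) = -3. Step 2 — apply |x|_p = p^{-v_p(x)} = 11^{3} = 1331.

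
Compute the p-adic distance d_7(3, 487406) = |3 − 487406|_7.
d_7(3, 487406) = 1/16807

Step 1 — x − y = 3 − 487406 = -487403. Step 2 — v_7(-487403) = 5 (factor: -487403 = −(7^5 · 29); the sign does not affect v_p). Step 3 — |x − y|_7 = 7^{-5} = 1/16807.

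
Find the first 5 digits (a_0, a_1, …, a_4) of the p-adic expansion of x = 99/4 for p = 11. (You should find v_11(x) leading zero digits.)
(a_0, …, a_4) = (0, 5, 8, 2, 8)

v_11(99/4) = 1, so a_0 = ... = a_0 = 0. Factor out: x = 11^1 · u with u = 9/4 a unit in ℤ_11. Expand u iteratively via a_{v+i} = u_i mod 11, u_{i+1} = (u_i − a_{v+i})/11:
  u_0 = 9/4;  a_1 = 5;  u_1 = (u_0 − 5)/11 = -1/4
  u_1 = -1/4;  a_2 = 8;  u_2 = (u_1 − 8)/11 = -3/4
  u_2 = -3/4;  a_3 = 2;  u_3 = (u_2 − 2)/11 = -1/4
  u_3 = -1/4;  a_4 = 8;  u_4 = (u_3 − 8)/11 = -3/4
Digits: (0, 5, 8, 2, 8).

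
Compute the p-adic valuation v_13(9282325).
v_13(9282325) = 5

v_13(n) is the largest exponent k such that 13^k divides n. Factor out: 9282325 = 13^5 · 25. (Sign doesn't affect v_p.) So v_13(9282325) = 5.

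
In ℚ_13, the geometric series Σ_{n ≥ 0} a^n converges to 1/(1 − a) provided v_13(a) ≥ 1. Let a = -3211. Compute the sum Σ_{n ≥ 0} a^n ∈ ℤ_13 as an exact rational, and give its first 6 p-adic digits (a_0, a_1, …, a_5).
Σ a^n = 1/(1 − a) = 1/3212;  first 6 digits = (1, 0, 7, 11, 9, 1)

v_13(a) = 2 ≥ 1, so the series converges in ℤ_13 to 1/(1 − a) = 1/(1 − (-3211)) = 1/3212. Expand this rational in ℤ_13: compute digits iteratively via d_i = x_i mod 13, x_{i+1} = (x_i − d_i)/13. The first 6 digits are (1, 0, 7, 11, 9, 1).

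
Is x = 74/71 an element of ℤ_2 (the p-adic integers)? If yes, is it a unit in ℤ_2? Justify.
x ∈ ℤ_2 but not a unit; v_2(x) = 1 > 0

ℤ_2 = {x ∈ ℚ_2 : v_2(x) ≥ 0} and ℤ_2^× = {x ∈ ℤ_2 : v_2(x) = 0}. Here v_2(74/71) = v_2(num) − v_2(den) = 1; compare against these criteria.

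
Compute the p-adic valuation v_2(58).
v_2(58) = 1

v_2(n) is the largest exponent k such that 2^k divides n. Factor out: 58 = 2^1 · 29. (Sign doesn't affect v_p.) So v_2(58) = 1.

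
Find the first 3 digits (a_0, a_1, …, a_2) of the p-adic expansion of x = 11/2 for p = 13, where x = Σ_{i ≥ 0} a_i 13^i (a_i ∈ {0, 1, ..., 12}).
(a_0, …, a_2) = (12, 6, 6)

v_13(11/2) = 0 (numerator and denominator both coprime to 13), so x ∈ ℤ_13^×. Compute digits iteratively via a_i = x_i mod 13, x_{i+1} = (x_i − a_i)/13, with x_0 = x:
  x_0 = 11/2;  a_0 = 12;  x_1 = (x_0 − 12)/13 = -1/2
  x_1 = -1/2;  a_1 = 6;  x_2 = (x_1 − 6)/13 = -1/2
  x_2 = -1/2;  a_2 = 6;  x_3 = (x_2 − 6)/13 = -1/2
Digits: (12, 6, 6).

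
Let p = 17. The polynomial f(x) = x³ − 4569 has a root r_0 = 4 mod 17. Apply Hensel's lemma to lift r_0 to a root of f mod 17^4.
r_3 = 56784 (mod 83521)

Hensel: r_{i+1} = r_i − f(r_i)/f′(r_i) mod 17^{i+2}, where f′(x) = 3x². Iterate:
  r_0 = 4 (mod 17)
  r_1 = 140 (mod 289)
  r_2 = 2741 (mod 4913)
  r_3 = 56784 (mod 83521)
Final: r = 56784 with f(r) ≡ 0 mod 17^4.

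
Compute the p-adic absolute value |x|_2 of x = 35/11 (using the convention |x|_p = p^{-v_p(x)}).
|35/11|_2 = 1

Step 1 — compute v_2(x) by factoring powers of 2 out of the numerator and denominator: v_2(35/11) = 0. Step 2 — apply |x|_p = p^{-v_p(x)} = 2^{0} = 1.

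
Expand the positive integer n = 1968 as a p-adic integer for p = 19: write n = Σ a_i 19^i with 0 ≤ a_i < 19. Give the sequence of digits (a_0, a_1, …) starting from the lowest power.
(a_0, a_1, …) = (11, 8, 5)

Repeated division by 19 gives the digits low-to-high: 1968 = 11 + 8·19^1 + 5·19^2. Digit sequence: (11, 8, 5).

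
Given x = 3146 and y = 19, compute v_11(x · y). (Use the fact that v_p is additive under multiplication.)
v_11(59774) = 2

v_p(x) = 2 (factor: 3146 = 11^2 · 26); v_p(y) = 0 (factor: 19 = 11^0 · 19). Additivity: v_p(xy) = v_p(x) + v_p(y) = 2 + 0 = 2. (Direct check: xy = 59774 = 11^2 · (494).)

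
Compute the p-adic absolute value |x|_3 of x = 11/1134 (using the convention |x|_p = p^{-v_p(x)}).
|11/1134|_3 = 81

Step 1 — compute v_3(x) by factoring powers of 3 out of the numerator and denominator: v_3(11/1134) = -4. Step 2 — apply |x|_p = p^{-v_p(x)} = 3^{4} = 81.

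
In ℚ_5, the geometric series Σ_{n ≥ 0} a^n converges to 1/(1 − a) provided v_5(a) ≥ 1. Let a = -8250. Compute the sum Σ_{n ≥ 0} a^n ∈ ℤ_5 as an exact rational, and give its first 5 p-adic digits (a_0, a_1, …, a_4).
Σ a^n = 1/(1 − a) = 1/8251;  first 5 digits = (1, 0, 0, 4, 1)

v_5(a) = 3 ≥ 1, so the series converges in ℤ_5 to 1/(1 − a) = 1/(1 − (-8250)) = 1/8251. Expand this rational in ℤ_5: compute digits iteratively via d_i = x_i mod 5, x_{i+1} = (x_i − d_i)/5. The first 5 digits are (1, 0, 0, 4, 1).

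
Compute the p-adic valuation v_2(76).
v_2(76) = 2

v_2(n) is the largest exponent k such that 2^k divides n. Factor out: 76 = 2^2 · 19. (Sign doesn't affect v_p.) So v_2(76) = 2.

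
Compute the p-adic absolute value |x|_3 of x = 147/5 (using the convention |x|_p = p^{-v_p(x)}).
|147/5|_3 = 1/3

Step 1 — compute v_3(x) by factoring powers of 3 out of the numerator and denominator: v_3(147/5) = 1. Step 2 — apply |x|_p = p^{-v_p(x)} = 3^{-1} = 1/3.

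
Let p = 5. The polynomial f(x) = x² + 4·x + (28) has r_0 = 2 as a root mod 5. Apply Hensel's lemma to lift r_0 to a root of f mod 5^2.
r_1 = 22 (mod 25)

Hensel: r_{i+1} = r_i − f(r_i)·(f′(r_i))^{-1} mod 5^{i+2}, f′(x) = 2x + 4. Iterate:
  r_0 = 2 (mod 5)
  r_1 = 22 (mod 25)
Final: r = 22 satisfies f(r) ≡ 0 mod 5^2.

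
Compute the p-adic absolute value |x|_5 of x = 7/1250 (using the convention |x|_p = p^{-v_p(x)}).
|7/1250|_5 = 625

Step 1 — compute v_5(x) by factoring powers of 5 out of the numerator and denominator: v_5(7/1250) = -4. Step 2 — apply |x|_p = p^{-v_p(x)} = 5^{4} = 625.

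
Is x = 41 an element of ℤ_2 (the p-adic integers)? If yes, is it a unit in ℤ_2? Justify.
x ∈ ℤ_2^× (unit); v_2(x) = 0

ℤ_2 = {x ∈ ℚ_2 : v_2(x) ≥ 0} and ℤ_2^× = {x ∈ ℤ_2 : v_2(x) = 0}. Here v_2(41) = v_2(num) − v_2(den) = 0; compare against these criteria.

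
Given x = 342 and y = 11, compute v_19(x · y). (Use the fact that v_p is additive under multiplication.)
v_19(3762) = 1

v_p(x) = 1 (factor: 342 = 19^1 · 18); v_p(y) = 0 (factor: 11 = 19^0 · 11). Additivity: v_p(xy) = v_p(x) + v_p(y) = 1 + 0 = 1. (Direct check: xy = 3762 = 19^1 · (198).)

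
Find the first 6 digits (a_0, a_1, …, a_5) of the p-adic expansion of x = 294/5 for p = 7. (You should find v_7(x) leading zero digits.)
(a_0, …, a_5) = (0, 0, 4, 1, 4, 5)

v_7(294/5) = 2, so a_0 = ... = a_1 = 0. Factor out: x = 7^2 · u with u = 6/5 a unit in ℤ_7. Expand u iteratively via a_{v+i} = u_i mod 7, u_{i+1} = (u_i − a_{v+i})/7:
  u_0 = 6/5;  a_2 = 4;  u_1 = (u_0 − 4)/7 = -2/5
  u_1 = -2/5;  a_3 = 1;  u_2 = (u_1 − 1)/7 = -1/5
  u_2 = -1/5;  a_4 = 4;  u_3 = (u_2 − 4)/7 = -3/5
  u_3 = -3/5;  a_5 = 5;  u_4 = (u_3 − 5)/7 = -4/5
Digits: (0, 0, 4, 1, 4, 5).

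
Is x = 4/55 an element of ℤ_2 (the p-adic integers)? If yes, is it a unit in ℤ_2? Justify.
x ∈ ℤ_2 but not a unit; v_2(x) = 2 > 0

ℤ_2 = {x ∈ ℚ_2 : v_2(x) ≥ 0} and ℤ_2^× = {x ∈ ℤ_2 : v_2(x) = 0}. Here v_2(4/55) = v_2(num) − v_2(den) = 2; compare against these criteria.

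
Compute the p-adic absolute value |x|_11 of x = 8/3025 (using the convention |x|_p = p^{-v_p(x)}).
|8/3025|_11 = 121

Step 1 — compute v_11(x) by factoring powers of 11 out of the numerator and denominator: v_11(8/3025) = -2. Step 2 — apply |x|_p = p^{-v_p(x)} = 11^{2} = 121.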